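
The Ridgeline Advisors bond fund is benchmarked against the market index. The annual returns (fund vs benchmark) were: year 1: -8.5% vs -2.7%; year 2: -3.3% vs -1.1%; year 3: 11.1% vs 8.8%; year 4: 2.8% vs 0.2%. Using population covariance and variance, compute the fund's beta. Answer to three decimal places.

r̄p = 0.5250%,  r̄m = 1.3000%
Cov = Σ(rp − r̄p)(rm − r̄m) / 4 = 30.5225
Var(rm) = Σ(rm − r̄m)² / 4 = 19.8050
β = Cov / Var = 30.5225 / 19.8050 = 1.5412

1.541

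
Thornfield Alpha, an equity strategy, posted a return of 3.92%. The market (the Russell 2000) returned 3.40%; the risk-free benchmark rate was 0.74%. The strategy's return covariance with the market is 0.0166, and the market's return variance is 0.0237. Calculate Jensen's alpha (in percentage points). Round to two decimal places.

1.32

β = Cov / Var = 0.0166 / 0.0237 = 0.7004
E[R] = Rf + β(Rm − Rf) = 0.74% + 0.7004 × (3.40% − 0.74%) = 2.6031%
α = Rp − E[R] = 3.92% − 2.6031% = 1.3169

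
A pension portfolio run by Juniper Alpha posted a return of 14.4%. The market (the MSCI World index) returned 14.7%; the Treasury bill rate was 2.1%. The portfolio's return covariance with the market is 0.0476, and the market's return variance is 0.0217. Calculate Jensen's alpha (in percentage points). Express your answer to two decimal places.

β = Cov / Var = 0.0476 / 0.0217 = 2.1935
E[R] = Rf + β(Rm − Rf) = 2.1% + 2.1935 × (14.7% − 2.1%) = 29.7381%
α = Rp − E[R] = 14.4% − 29.7381% = -15.3381

-15.34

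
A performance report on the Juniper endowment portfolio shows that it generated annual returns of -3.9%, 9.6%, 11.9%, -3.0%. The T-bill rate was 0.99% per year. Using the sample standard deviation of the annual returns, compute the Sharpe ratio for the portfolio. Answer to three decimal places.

0.322

Mean return r̄ = 14.60 / 4 = 3.6500%
Σ(r − r̄)² = (-3.9 − 3.6500)² + (9.6 − 3.6500)² + … = 204.6900
sample σ = √(204.6900 / 3) = √68.2300 = 8.2601%
Sharpe = (r̄ − rf) / σ = (3.6500 − 0.99) / 8.2601 = 2.6600 / 8.2601 = 0.3220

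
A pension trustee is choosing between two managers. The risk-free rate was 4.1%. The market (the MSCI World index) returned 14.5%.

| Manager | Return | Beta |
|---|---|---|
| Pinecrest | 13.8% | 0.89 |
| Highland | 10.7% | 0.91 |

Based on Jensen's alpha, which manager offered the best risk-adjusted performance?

Pinecrest

Pinecrest: α = 13.8% − [4.1% + 0.89 × (14.5% − 4.1%)] = 0.444
Highland: α = 10.7% − [4.1% + 0.91 × (14.5% − 4.1%)] = -2.864
Highest: Pinecrest (0.444).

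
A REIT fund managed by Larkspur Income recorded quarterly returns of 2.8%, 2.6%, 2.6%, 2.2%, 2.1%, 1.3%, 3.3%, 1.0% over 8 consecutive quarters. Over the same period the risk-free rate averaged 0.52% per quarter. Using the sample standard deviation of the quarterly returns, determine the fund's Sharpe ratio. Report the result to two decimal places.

2.23

Mean return r̄ = 17.90 / 8 = 2.2375%
Σ(r − r̄)² = 4.1388; sample σ = √(4.1388/7) = 0.7689%
Sharpe = (r̄ − rf) / σ = (2.2375 − 0.52) / 0.7689 = 1.7175 / 0.7689 = 2.2337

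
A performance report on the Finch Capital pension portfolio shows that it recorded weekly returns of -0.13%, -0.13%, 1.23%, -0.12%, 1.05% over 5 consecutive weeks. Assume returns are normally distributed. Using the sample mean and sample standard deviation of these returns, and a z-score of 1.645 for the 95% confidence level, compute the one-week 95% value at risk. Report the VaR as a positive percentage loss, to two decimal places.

0.77

Mean return r̄ = 1.900 / 5 = 0.3800%
Sample std dev = √[1.9416 / 4] = 0.6967%
VaR = −(r̄ − z·σ) = −(0.3800 − 1.645 × 0.6967) = −(-0.7661) = 0.7661%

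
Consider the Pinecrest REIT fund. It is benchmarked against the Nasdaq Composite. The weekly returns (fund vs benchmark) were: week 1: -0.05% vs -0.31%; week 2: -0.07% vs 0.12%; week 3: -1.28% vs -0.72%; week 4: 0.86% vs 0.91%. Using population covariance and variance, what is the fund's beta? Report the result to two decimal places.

1.17

r̄p = -0.1350%,  r̄m = 0.0000%
Cov = Σ(rp − r̄p)(rm − r̄m) / 4 = 0.4278
Var(rm) = Σ(rm − r̄m)² / 4 = 0.3643
β = Cov / Var = 0.4278 / 0.3643 = 1.1743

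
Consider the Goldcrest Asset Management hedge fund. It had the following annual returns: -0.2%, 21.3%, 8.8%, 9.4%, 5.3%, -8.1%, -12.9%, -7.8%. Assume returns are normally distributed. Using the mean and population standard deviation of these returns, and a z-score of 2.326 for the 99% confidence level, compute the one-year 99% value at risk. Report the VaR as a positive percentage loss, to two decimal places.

22.82

r̄ = (-0.2 + 21.3 + 8.8 + 9.4 + 5.3 − 8.1 − 12.9 − 7.8) / 8 = 1.9750%
Σ(r − r̄)² = (-0.2 − 1.9750)² + (21.3 − 1.9750)² + (8.8 − 1.9750)² + … = 909.2750
population σ = √(909.2750 / 8) = √113.6594 = 10.6611%
VaR = −(r̄ − z·σ) = −(1.9750 − 2.326 × 10.6611) = −(-22.8227) = 22.8227%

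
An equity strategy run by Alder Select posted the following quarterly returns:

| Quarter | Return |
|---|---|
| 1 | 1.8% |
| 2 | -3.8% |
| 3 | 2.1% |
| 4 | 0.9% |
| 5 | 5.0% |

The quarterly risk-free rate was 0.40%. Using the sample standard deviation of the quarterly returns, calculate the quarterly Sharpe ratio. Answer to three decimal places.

μ = (1.8 − 3.8 + 2.1 + 0.9 + 5) / 5 = 6.00 / 5 = 1.2000%
Sample std dev = √[40.7000 / 4] = 3.1898%
Sharpe = (μ − rf) / σ = (1.2000 − 0.4) / 3.1898 = 0.8000 / 3.1898 = 0.2508

0.251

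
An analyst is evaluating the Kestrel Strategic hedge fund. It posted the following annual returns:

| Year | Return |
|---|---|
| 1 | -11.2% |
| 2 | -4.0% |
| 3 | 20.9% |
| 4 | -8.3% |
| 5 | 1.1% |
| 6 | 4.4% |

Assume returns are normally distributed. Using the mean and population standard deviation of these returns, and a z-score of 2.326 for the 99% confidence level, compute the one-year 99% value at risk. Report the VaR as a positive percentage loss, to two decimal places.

r̄ = (-11.2 − 4 + 20.9 − 8.3 + 1.1 + 4.4) / 6 = 0.4833%
Σ(r − r̄)² = 666.3083; population σ = √(666.3083/6) = 10.5381%
VaR = −(r̄ − z·σ) = −(0.4833 − 2.326 × 10.5381) = −(-24.0283) = 24.0283%

24.03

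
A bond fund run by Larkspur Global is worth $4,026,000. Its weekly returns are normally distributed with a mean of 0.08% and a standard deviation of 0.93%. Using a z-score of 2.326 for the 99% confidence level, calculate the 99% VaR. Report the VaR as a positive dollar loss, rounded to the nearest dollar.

$83,869

Return at the 99% tail: μ − z·σ = 0.08% − 2.326 × 0.93% = 0.08 − 2.16318 = -2.08318%
VaR = −(-2.08318%) × $4,026,000 = 2.08318% × $4,026,000 = $83,869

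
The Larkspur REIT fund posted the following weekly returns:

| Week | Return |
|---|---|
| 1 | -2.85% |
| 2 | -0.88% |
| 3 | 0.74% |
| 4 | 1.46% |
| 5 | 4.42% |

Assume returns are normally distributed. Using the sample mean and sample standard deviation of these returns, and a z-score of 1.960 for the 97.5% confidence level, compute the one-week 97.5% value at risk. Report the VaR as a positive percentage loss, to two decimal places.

r̄ = (-2.85 − 0.88 + 0.74 + 1.46 + 4.42) / 5 = 0.5780%
Σ(r − r̄)² = 29.4421; sample σ = √(29.4421/4) = 2.7130%
VaR = −(r̄ − z·σ) = −(0.5780 − 1.960 × 2.7130) = −(-4.7395) = 4.7395%

4.74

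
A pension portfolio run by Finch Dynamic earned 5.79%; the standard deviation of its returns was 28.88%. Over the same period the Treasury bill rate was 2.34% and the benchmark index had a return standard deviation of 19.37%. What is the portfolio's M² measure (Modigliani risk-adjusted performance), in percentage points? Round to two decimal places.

4.65

Sharpe = (Rp − Rf) / σp = (5.79% − 2.34%) / 28.88% = 0.1195
M² = Rf + Sharpe × σm = 2.34% + 0.1195 × 19.37% = 4.6547%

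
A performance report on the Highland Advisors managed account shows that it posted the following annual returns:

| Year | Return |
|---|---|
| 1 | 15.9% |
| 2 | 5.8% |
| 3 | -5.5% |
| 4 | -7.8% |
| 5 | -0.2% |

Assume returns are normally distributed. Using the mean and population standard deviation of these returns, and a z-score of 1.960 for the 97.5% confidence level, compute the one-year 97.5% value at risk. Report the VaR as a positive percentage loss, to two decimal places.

r̄ = (15.9 + 5.8 − 5.5 − 7.8 − 0.2) / 5 = 1.6400%
Population std dev = √[364.1320 / 5] = 8.5338%
VaR = −(r̄ − z·σ) = −(1.6400 − 1.960 × 8.5338) = −(-15.0862) = 15.0862%

15.09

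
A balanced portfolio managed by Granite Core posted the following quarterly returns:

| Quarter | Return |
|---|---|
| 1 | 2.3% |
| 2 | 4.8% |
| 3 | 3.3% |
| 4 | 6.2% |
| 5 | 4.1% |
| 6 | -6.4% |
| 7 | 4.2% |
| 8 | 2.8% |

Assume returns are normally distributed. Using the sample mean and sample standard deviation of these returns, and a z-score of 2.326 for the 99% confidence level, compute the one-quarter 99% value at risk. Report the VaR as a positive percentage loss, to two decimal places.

6.31

r̄ = (2.3 + 4.8 + 3.3 + 6.2 + 4.1 − 6.4 + 4.2 + 2.8) / 8 = 21.30 / 8 = 2.6625%
Σ(r − r̄)² = (2.3 − 2.6625)² + (4.8 − 2.6625)² + (3.3 − 2.6625)² + … = 104.1988
σ = √[104.1988 / 7] = 3.8582%
VaR = −(r̄ − z·σ) = −(2.6625 − 2.326 × 3.8582) = −(-6.3117) = 6.3117%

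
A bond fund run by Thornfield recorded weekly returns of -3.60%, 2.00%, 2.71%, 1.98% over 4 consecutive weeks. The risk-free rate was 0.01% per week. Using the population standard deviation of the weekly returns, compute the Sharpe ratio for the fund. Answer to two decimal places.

0.30

r̄ = (-3.6 + 2 + 2.71 + 1.98) / 4 = 0.7725%
Population std dev = √[25.8375 / 4] = 2.5415%
Sharpe = (r̄ − rf) / σ = (0.7725 − 0.01) / 2.5415 = 0.7625 / 2.5415 = 0.3000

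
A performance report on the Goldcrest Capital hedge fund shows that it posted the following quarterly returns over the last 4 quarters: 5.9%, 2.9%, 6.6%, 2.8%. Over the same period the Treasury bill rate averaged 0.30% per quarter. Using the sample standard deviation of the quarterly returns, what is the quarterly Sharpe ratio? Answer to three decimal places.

2.142

r̄ = (5.9 + 2.9 + 6.6 + 2.8) / 4 = 4.5500%
Sample σ = √[Σ(r − r̄)² / 3] = √[11.8100 / 3] = √3.9367 = 1.9841%
Sharpe = (r̄ − rf) / σ = (4.5500 − 0.3) / 1.9841 = 4.2500 / 1.9841 = 2.1420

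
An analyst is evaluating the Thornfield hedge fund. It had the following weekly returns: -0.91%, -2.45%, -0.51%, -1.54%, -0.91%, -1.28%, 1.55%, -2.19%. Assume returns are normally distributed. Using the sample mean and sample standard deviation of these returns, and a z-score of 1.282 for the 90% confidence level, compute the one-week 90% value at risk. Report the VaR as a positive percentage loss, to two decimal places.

2.61

r̄ = (-0.91 − 2.45 − 0.51 − 1.54 − 0.91 − 1.28 + 1.55 − 2.19) / 8 = -1.0300%
Sample σ = √[Σ(r − r̄)² / 7] = √[10.6402 / 7] = √1.5200 = 1.2329%
VaR = −(r̄ − z·σ) = −(-1.0300 − 1.282 × 1.2329) = −(-2.6106) = 2.6106%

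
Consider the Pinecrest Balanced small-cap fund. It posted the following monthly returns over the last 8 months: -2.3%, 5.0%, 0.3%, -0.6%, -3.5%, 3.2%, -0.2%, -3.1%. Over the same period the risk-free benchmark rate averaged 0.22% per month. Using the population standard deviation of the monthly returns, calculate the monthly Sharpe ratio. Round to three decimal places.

μ = (-2.3 + 5 + 0.3 − 0.6 − 3.5 + 3.2 − 0.2 − 3.1) / 8 = -1.20 / 8 = -0.1500%
Σ(r − μ)² = (-2.3 − (-0.1500))² + (5 − (-0.1500))² + (0.3 − (-0.1500))² + … = 62.7000
population σ = √(62.7000 / 8) = √7.8375 = 2.7996%
Sharpe = (μ − rf) / σ = (-0.1500 − 0.22) / 2.7996 = -0.3700 / 2.7996 = -0.1322

-0.132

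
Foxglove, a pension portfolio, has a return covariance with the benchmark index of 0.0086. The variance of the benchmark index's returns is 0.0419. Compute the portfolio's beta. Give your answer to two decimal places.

0.21

β = Cov(Rp, Rm) / Var(Rm) = 0.0086 / 0.0419 = 0.2053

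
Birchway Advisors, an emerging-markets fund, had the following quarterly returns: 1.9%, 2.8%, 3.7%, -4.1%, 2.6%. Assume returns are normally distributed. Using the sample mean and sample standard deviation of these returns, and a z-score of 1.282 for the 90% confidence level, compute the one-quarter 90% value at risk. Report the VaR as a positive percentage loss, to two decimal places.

2.63

r̄ = (1.9 + 2.8 + 3.7 − 4.1 + 2.6) / 5 = 6.90 / 5 = 1.3800%
Sample std dev = √[39.1880 / 4] = 3.1300%
VaR = −(r̄ − z·σ) = −(1.3800 − 1.282 × 3.1300) = −(-2.6327) = 2.6327%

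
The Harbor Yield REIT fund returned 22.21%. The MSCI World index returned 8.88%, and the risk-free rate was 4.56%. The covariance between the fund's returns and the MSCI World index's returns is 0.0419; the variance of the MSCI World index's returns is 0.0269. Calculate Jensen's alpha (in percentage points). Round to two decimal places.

β = Cov / Var = 0.0419 / 0.0269 = 1.5576
E[R] = Rf + β(Rm − Rf) = 4.56% + 1.5576 × (8.88% − 4.56%) = 11.2888%
α = Rp − E[R] = 22.21% − 11.2888% = 10.9212

10.92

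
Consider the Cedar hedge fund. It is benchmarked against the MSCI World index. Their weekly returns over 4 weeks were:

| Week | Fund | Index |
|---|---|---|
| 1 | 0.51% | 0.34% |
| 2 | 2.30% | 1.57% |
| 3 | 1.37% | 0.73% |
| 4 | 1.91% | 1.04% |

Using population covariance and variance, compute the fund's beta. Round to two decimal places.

1.44

r̄p = 1.5225%,  r̄m = 0.9200%
Cov = Σ(rp − r̄p)(rm − r̄m) / 4 = 0.2920
Var(rm) = Σ(rm − r̄m)² / 4 = 0.2024
β = Cov / Var = 0.2920 / 0.2024 = 1.4427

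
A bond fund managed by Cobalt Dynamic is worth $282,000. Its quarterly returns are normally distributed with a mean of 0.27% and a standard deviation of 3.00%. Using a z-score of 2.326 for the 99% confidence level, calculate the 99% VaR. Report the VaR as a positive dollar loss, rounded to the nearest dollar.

$18,917

Return at the 99% tail: μ − z·σ = 0.27% − 2.326 × 3.00% = 0.27 − 6.9780 = -6.7080%
VaR = −(-6.7080%) × $282,000 = 6.7080% × $282,000 = $18,917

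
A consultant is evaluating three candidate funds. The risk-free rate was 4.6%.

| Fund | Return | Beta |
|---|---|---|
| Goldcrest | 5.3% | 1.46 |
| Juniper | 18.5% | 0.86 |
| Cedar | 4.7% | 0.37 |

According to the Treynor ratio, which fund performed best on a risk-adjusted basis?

Juniper

Goldcrest: Treynor = (5.3% − 4.6%) / 1.46 = 0.479
Juniper: Treynor = (18.5% − 4.6%) / 0.86 = 16.163
Cedar: Treynor = (4.7% − 4.6%) / 0.37 = 0.270
Highest: Juniper (16.163).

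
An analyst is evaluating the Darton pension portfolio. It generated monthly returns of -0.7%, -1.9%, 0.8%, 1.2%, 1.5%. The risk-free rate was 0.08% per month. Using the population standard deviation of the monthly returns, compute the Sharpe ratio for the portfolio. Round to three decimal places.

r̄ = (-0.7 − 1.9 + 0.8 + 1.2 + 1.5) / 5 = 0.90 / 5 = 0.1800%
Population σ = √[Σ(r − r̄)² / 5] = √[8.2680 / 5] = √1.6536 = 1.2859%
Sharpe = (r̄ − rf) / σ = (0.1800 − 0.08) / 1.2859 = 0.1000 / 1.2859 = 0.0778

0.078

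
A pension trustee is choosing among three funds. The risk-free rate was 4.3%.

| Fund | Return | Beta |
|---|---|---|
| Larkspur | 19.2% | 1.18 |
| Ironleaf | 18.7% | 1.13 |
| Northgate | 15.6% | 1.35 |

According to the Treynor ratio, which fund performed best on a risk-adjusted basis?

Ironleaf

Larkspur: Treynor = (19.2% − 4.3%) / 1.18 = 12.627
Ironleaf: Treynor = (18.7% − 4.3%) / 1.13 = 12.743
Northgate: Treynor = (15.6% − 4.3%) / 1.35 = 8.370
Highest: Ironleaf (12.743).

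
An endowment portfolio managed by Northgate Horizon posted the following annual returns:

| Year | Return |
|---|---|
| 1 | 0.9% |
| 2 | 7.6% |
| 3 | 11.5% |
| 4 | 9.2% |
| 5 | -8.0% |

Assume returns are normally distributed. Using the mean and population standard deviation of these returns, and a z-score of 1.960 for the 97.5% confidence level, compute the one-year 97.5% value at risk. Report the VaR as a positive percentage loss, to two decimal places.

9.61

μ = (0.9 + 7.6 + 11.5 + 9.2 − 8) / 5 = 4.2400%
Population std dev = √[249.5720 / 5] = 7.0650%
VaR = −(μ − z·σ) = −(4.2400 − 1.960 × 7.0650) = −(-9.6074) = 9.6074%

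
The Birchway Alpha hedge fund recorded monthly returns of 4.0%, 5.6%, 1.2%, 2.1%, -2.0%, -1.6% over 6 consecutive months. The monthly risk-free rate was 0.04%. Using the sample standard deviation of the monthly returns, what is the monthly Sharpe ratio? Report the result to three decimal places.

r̄ = (4 + 5.6 + 1.2 + 2.1 − 2 − 1.6) / 6 = 9.30 / 6 = 1.5500%
Σ(r − r̄)² = (4 − 1.5500)² + (5.6 − 1.5500)² + … = 45.3550
sample σ = √(45.3550 / 5) = √9.0710 = 3.0118%
Sharpe = (r̄ − rf) / σ = (1.5500 − 0.04) / 3.0118 = 1.5100 / 3.0118 = 0.5014

0.501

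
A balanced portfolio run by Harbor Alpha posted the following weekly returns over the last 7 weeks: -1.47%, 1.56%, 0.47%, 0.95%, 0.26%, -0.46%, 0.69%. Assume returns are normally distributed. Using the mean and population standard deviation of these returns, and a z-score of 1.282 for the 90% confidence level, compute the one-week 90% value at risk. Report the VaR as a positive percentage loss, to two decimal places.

Mean return r̄ = 2.000 / 7 = 0.2857%
Σ(r − r̄)² = (-1.47 − 0.2857)² + (1.56 − 0.2857)² + … = 5.9018
population σ = √(5.9018 / 7) = √0.8431 = 0.9182%
VaR = −(r̄ − z·σ) = −(0.2857 − 1.282 × 0.9182) = −(-0.8914) = 0.8914%

0.89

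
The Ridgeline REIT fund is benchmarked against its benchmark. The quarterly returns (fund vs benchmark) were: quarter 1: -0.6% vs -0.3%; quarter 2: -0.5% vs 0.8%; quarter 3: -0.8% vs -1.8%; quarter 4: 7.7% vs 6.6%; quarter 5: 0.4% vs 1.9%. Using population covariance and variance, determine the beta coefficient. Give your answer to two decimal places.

1.08

r̄p = 1.2400%,  r̄m = 1.4400%
Cov = Σ(rp − r̄p)(rm − r̄m) / 5 = 8.7744
Var(rm) = Σ(rm − r̄m)² / 5 = 8.1544
β = Cov / Var = 8.7744 / 8.1544 = 1.0760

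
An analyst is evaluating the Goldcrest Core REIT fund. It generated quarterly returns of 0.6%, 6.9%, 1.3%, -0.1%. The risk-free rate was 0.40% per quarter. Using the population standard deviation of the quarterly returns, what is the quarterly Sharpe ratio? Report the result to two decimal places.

0.64

r̄ = (0.6 + 6.9 + 1.3 − 0.1) / 4 = 8.70 / 4 = 2.1750%
Σ(r − r̄)² = (0.6 − 2.1750)² + (6.9 − 2.1750)² + … = 30.7475
σ = √[30.7475 / 4] = 2.7725%
Sharpe = (r̄ − rf) / σ = (2.1750 − 0.4) / 2.7725 = 1.7750 / 2.7725 = 0.6402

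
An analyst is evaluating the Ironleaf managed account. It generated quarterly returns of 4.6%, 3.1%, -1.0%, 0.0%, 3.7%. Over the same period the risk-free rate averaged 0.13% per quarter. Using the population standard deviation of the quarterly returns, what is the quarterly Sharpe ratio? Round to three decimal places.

Mean return r̄ = 10.40 / 5 = 2.0800%
Σ(r − r̄)² = (4.6 − 2.0800)² + (3.1 − 2.0800)² + (-1 − 2.0800)² + … = 23.8280
population σ = √(23.8280 / 5) = √4.7656 = 2.1830%
Sharpe = (r̄ − rf) / σ = (2.0800 − 0.13) / 2.1830 = 1.9500 / 2.1830 = 0.8933

0.893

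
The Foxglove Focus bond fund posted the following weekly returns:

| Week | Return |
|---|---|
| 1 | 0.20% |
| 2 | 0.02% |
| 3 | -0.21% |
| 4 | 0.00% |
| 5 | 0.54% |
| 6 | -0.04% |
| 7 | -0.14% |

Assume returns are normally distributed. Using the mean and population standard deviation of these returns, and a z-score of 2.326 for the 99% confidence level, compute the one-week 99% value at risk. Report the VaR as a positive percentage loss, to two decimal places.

μ = (0.2 + 0.02 − 0.21 + 0 + 0.54 − 0.04 − 0.14) / 7 = 0.0529%
Σ(r − μ)² = (0.2 − 0.0529)² + (0.02 − 0.0529)² + … = 0.3777
σ = √[0.3777 / 7] = 0.2323%
VaR = −(μ − z·σ) = −(0.0529 − 2.326 × 0.2323) = −(-0.4874) = 0.4874%

0.49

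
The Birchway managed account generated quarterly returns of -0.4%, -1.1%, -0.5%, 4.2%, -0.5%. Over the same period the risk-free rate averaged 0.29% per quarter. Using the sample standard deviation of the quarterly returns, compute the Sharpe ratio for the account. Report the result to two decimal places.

μ = (-0.4 − 1.1 − 0.5 + 4.2 − 0.5) / 5 = 1.70 / 5 = 0.3400%
Σ(r − μ)² = (-0.4 − 0.3400)² + (-1.1 − 0.3400)² + … = 18.9320
sample σ = √(18.9320 / 4) = √4.7330 = 2.1755%
Sharpe = (μ − rf) / σ = (0.3400 − 0.29) / 2.1755 = 0.0500 / 2.1755 = 0.0230

0.02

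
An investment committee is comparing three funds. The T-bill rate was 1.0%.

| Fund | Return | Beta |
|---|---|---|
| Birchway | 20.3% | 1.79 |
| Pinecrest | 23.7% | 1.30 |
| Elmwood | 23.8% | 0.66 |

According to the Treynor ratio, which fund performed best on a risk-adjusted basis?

Elmwood

Birchway: Treynor = (20.3% − 1.0%) / 1.79 = 10.782
Pinecrest: Treynor = (23.7% − 1.0%) / 1.30 = 17.462
Elmwood: Treynor = (23.8% − 1.0%) / 0.66 = 34.545
Highest: Elmwood (34.545).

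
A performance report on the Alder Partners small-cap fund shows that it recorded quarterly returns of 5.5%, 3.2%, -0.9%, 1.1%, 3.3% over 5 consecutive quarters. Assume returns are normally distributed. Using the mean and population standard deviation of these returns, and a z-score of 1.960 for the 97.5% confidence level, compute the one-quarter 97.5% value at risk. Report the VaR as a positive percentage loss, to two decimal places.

μ = (5.5 + 3.2 − 0.9 + 1.1 + 3.3) / 5 = 12.20 / 5 = 2.4400%
Σ(r − μ)² = 23.6320; population σ = √(23.6320/5) = 2.1740%
VaR = −(μ − z·σ) = −(2.4400 − 1.960 × 2.1740) = −(-1.8210) = 1.8210%

1.82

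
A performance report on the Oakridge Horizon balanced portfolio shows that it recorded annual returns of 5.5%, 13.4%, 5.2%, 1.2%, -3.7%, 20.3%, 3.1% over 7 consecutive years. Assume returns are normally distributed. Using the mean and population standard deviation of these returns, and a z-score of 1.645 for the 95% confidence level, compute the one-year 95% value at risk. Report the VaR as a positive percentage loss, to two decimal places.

5.76

r̄ = (5.5 + 13.4 + 5.2 + 1.2 − 3.7 + 20.3 + 3.1) / 7 = 45.00 / 7 = 6.4286%
Population std dev = √[384.3943 / 7] = 7.4104%
VaR = −(r̄ − z·σ) = −(6.4286 − 1.645 × 7.4104) = −(-5.7615) = 5.7615%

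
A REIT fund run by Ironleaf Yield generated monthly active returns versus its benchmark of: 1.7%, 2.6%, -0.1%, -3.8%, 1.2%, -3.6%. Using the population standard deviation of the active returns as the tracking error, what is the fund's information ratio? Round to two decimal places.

μ = (1.7 + 2.6 − 0.1 − 3.8 + 1.2 − 3.6) / 6 = -0.3333%
Σ(r − μ)² = 37.8333; population σ = √(37.8333/6) = 2.5111%
IR = μ / tracking error = -0.3333 / 2.5111 = -0.1327

-0.13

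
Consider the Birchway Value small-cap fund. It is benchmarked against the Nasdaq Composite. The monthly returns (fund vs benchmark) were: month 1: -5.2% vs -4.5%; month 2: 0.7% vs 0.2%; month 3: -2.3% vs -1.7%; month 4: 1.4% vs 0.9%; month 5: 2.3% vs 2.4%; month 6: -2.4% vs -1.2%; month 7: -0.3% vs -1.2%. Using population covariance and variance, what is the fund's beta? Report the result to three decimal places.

1.150

r̄p = -0.8286%,  r̄m = -0.7286%
Cov = Σ(rp − r̄p)(rm − r̄m) / 7 = 4.7492
Var(rm) = Σ(rm − r̄m)² / 7 = 4.1306
β = Cov / Var = 4.7492 / 4.1306 = 1.1498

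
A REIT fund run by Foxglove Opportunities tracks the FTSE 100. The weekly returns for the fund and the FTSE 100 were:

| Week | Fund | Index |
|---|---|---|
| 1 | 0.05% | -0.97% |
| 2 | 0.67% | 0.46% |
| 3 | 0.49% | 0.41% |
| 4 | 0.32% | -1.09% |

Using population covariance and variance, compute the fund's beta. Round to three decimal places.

0.263

r̄p = 0.3825%,  r̄m = -0.2975%
Cov = Σ(rp − r̄p)(rm − r̄m) / 4 = 0.1417
Var(rm) = Σ(rm − r̄m)² / 4 = 0.5387
β = Cov / Var = 0.1417 / 0.5387 = 0.2630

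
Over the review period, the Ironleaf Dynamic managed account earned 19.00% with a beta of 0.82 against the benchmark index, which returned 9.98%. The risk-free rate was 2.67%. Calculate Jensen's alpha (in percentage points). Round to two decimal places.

10.34

CAPM expected return = Rf + β(Rm − Rf) = 2.67% + 0.82 × (9.98% − 2.67%) = 2.67 + 0.82 × 7.31 = 8.6642%
Jensen's α = Rp − E[R] = 19.00% − 8.6642% = 10.3358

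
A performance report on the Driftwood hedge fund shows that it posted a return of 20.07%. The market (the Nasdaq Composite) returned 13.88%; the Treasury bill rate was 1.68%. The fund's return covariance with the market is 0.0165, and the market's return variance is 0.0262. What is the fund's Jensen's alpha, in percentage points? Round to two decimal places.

10.71

β = Cov / Var = 0.0165 / 0.0262 = 0.6298
E[R] = Rf + β(Rm − Rf) = 1.68% + 0.6298 × (13.88% − 1.68%) = 9.3636%
α = Rp − E[R] = 20.07% − 9.3636% = 10.7064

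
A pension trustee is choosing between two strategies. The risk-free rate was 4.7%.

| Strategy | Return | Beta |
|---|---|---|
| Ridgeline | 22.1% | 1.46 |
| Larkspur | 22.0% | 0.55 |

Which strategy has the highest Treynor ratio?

Larkspur

Ridgeline: Treynor = (22.1% − 4.7%) / 1.46 = 11.918
Larkspur: Treynor = (22.0% − 4.7%) / 0.55 = 31.455
Highest: Larkspur (31.455).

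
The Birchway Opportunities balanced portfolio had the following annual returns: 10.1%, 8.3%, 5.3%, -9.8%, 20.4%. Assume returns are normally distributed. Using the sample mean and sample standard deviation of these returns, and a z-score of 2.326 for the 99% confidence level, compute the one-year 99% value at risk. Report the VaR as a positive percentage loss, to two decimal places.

r̄ = (10.1 + 8.3 + 5.3 − 9.8 + 20.4) / 5 = 6.8600%
Σ(r − r̄)² = (10.1 − 6.8600)² + (8.3 − 6.8600)² + … = 475.8920
sample σ = √(475.8920 / 4) = √118.9730 = 10.9075%
VaR = −(r̄ − z·σ) = −(6.8600 − 2.326 × 10.9075) = −(-18.5108) = 18.5108%

18.51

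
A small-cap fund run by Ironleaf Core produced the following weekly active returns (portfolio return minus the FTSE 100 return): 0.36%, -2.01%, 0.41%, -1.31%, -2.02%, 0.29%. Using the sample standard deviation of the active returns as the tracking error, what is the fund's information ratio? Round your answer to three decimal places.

-0.596

r̄ = (0.36 − 2.01 + 0.41 − 1.31 − 2.02 + 0.29) / 6 = -4.280 / 6 = -0.7133%
Sample std dev = √[7.1653 / 5] = 1.1971%
IR = r̄ / tracking error = -0.7133 / 1.1971 = -0.5959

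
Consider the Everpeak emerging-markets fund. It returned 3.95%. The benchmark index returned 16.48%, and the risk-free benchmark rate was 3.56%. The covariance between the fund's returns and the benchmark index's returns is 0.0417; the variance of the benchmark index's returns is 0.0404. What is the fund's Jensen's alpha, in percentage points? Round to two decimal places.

β = Cov / Var = 0.0417 / 0.0404 = 1.0322
E[R] = Rf + β(Rm − Rf) = 3.56% + 1.0322 × (16.48% − 3.56%) = 16.8960%
α = Rp − E[R] = 3.95% − 16.8960% = -12.9460

-12.95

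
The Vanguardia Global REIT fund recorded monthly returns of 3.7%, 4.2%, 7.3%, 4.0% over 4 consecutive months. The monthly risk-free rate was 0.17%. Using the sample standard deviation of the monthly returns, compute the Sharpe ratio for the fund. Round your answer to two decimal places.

r̄ = (3.7 + 4.2 + 7.3 + 4) / 4 = 4.8000%
Σ(r − r̄)² = (3.7 − 4.8000)² + (4.2 − 4.8000)² + … = 8.4600
sample σ = √(8.4600 / 3) = √2.8200 = 1.6793%
Sharpe = (r̄ − rf) / σ = (4.8000 − 0.17) / 1.6793 = 4.6300 / 1.6793 = 2.7571

2.76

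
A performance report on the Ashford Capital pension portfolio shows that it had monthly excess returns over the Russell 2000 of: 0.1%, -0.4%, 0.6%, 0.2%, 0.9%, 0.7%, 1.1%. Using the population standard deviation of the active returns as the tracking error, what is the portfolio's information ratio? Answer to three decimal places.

Mean return r̄ = 3.20 / 7 = 0.4571%
Σ(r − r̄)² = 1.6171; population σ = √(1.6171/7) = 0.4806%
IR = r̄ / tracking error = 0.4571 / 0.4806 = 0.9511

0.951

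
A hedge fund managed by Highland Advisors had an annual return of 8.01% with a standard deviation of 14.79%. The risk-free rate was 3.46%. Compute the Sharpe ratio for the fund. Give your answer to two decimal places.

0.31

Sharpe = (Rp − Rf) / σp = (8.01% − 3.46%) / 14.79% = 4.55% / 14.79% = 0.3076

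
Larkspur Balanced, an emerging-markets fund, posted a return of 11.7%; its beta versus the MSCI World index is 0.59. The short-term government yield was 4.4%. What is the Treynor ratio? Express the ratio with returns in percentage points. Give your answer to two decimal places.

Treynor = (Rp − Rf) / β = (11.7% − 4.4%) / 0.59 = 7.30 / 0.59 = 12.3729

12.37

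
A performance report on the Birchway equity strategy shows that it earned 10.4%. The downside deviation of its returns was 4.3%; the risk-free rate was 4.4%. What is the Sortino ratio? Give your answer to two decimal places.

Sortino = (Rp − Rf) / σd = (10.4% − 4.4%) / 4.3% = 6.00% / 4.3% = 1.3953

1.40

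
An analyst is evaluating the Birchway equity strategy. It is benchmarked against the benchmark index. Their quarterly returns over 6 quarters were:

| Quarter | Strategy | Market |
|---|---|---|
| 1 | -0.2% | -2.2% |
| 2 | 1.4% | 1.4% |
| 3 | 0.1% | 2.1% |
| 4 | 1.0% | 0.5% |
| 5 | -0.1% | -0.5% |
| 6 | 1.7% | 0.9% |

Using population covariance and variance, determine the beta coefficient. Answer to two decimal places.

r̄p = 0.6500%,  r̄m = 0.3667%
Cov = Σ(rp − r̄p)(rm − r̄m) / 6 = 0.5433
Var(rm) = Σ(rm − r̄m)² / 6 = 1.9522
β = Cov / Var = 0.5433 / 1.9522 = 0.2783

0.28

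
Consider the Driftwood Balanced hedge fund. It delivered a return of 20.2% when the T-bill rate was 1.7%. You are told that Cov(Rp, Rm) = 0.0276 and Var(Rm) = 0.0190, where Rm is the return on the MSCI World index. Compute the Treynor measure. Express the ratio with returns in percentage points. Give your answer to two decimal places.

β = Cov / Var = 0.0276 / 0.0190 = 1.4526
Treynor = (Rp − Rf) / β = (20.2% − 1.7%) / 1.4526 = 18.50 / 1.4526 = 12.7358

12.74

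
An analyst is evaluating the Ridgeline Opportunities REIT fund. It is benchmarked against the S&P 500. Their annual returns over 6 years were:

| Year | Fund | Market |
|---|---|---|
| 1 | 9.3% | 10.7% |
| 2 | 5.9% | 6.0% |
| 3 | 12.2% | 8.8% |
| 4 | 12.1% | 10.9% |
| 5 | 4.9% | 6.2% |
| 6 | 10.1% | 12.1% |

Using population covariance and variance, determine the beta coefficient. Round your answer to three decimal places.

0.908

r̄p = 9.0833%,  r̄m = 9.1167%
Cov = Σ(rp − r̄p)(rm − r̄m) / 6 = 4.9819
Var(rm) = Σ(rm − r̄m)² / 6 = 5.4847
β = Cov / Var = 4.9819 / 5.4847 = 0.9083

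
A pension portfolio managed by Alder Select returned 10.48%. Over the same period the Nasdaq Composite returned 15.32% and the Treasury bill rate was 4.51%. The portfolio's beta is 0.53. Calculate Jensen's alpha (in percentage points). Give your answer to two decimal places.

0.24

CAPM expected return = Rf + β(Rm − Rf) = 4.51% + 0.53 × (15.32% − 4.51%) = 4.51 + 0.53 × 10.81 = 10.2393%
Jensen's α = Rp − E[R] = 10.48% − 10.2393% = 0.2407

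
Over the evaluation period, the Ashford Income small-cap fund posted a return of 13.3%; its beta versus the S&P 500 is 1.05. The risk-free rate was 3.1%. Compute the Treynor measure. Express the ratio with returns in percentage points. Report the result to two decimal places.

9.71

Treynor = (Rp − Rf) / β = (13.3% − 3.1%) / 1.05 = 10.20 / 1.05 = 9.7143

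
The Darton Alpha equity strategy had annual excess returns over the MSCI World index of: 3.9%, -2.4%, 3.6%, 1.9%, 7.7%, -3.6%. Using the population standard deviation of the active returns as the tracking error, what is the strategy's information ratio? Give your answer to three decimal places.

μ = (3.9 − 2.4 + 3.6 + 1.9 + 7.7 − 3.6) / 6 = 11.10 / 6 = 1.8500%
Population σ = √[Σ(r − μ)² / 6] = √[89.2550 / 6] = √14.8758 = 3.8569%
IR = μ / tracking error = 1.8500 / 3.8569 = 0.4797

0.480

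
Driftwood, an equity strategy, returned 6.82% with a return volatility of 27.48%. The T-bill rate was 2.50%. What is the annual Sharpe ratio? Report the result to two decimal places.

0.16

Sharpe = (Rp − Rf) / σp = (6.82% − 2.50%) / 27.48% = 4.32% / 27.48% = 0.1572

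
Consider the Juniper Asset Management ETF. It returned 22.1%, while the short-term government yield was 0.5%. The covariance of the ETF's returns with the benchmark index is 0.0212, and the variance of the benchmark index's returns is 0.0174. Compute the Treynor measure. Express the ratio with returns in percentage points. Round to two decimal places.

17.73

β = Cov / Var = 0.0212 / 0.0174 = 1.2184
Treynor = (Rp − Rf) / β = (22.1% − 0.5%) / 1.2184 = 21.60 / 1.2184 = 17.7282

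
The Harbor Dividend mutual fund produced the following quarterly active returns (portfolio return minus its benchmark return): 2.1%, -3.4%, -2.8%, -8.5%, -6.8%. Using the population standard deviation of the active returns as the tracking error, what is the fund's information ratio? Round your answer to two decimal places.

r̄ = (2.1 − 3.4 − 2.8 − 8.5 − 6.8) / 5 = -3.8800%
Σ(r − r̄)² = (2.1 − (-3.8800))² + (-3.4 − (-3.8800))² + (-2.8 − (-3.8800))² + … = 67.0280
σ = √[67.0280 / 5] = 3.6614%
IR = r̄ / tracking error = -3.8800 / 3.6614 = -1.0597

-1.06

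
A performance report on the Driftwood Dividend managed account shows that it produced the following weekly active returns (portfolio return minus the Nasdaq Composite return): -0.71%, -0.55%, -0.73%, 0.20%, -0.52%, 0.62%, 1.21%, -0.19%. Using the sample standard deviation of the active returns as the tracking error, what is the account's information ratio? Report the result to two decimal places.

Mean return r̄ = -0.670 / 8 = -0.0838%
Σ(r − r̄)² = (-0.71 − (-0.0838))² + (-0.55 − (-0.0838))² + (-0.73 − (-0.0838))² + … = 3.4784
sample σ = √(3.4784 / 7) = √0.4969 = 0.7049%
IR = r̄ / tracking error = -0.0838 / 0.7049 = -0.1189

-0.12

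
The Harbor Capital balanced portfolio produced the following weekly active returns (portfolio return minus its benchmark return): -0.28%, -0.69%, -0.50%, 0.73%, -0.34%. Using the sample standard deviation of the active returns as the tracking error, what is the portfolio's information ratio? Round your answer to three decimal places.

-0.391

μ = (-0.28 − 0.69 − 0.5 + 0.73 − 0.34) / 5 = -1.080 / 5 = -0.2160%
Σ(r − μ)² = 1.2197; sample σ = √(1.2197/4) = 0.5522%
IR = μ / tracking error = -0.2160 / 0.5522 = -0.3912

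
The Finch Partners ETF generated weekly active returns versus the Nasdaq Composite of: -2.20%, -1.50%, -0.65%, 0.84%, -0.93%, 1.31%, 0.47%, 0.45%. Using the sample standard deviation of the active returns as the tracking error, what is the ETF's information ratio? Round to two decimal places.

μ = (-2.2 − 1.5 − 0.65 + 0.84 − 0.93 + 1.31 + 0.47 + 0.45) / 8 = -2.210 / 8 = -0.2763%
Σ(r − μ)² = 10.6120; sample σ = √(10.6120/7) = 1.2313%
IR = μ / tracking error = -0.2763 / 1.2313 = -0.2244

-0.22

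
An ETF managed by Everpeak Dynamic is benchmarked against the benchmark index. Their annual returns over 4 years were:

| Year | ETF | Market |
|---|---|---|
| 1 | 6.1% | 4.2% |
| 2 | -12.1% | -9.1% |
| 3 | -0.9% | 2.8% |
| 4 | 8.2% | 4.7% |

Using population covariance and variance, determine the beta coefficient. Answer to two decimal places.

1.33

r̄p = 0.3250%,  r̄m = 0.6500%
Cov = Σ(rp − r̄p)(rm − r̄m) / 4 = 42.7263
Var(rm) = Σ(rm − r̄m)² / 4 = 32.1725
β = Cov / Var = 42.7263 / 32.1725 = 1.3280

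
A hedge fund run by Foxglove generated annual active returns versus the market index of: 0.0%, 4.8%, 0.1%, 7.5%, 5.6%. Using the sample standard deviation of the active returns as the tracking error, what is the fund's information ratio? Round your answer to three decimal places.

μ = (0 + 4.8 + 0.1 + 7.5 + 5.6) / 5 = 3.6000%
Sample std dev = √[45.8600 / 4] = 3.3860%
IR = μ / tracking error = 3.6000 / 3.3860 = 1.0632

1.063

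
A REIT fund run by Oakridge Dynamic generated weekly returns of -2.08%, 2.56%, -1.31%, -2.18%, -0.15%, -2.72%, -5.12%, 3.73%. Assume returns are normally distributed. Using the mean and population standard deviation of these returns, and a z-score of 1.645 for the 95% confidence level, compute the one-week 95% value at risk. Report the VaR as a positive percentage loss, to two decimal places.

5.35

Mean return μ = -7.270 / 8 = -0.9088%
Population std dev = √[58.2901 / 8] = 2.6993%
VaR = −(μ − z·σ) = −(-0.9088 − 1.645 × 2.6993) = −(-5.3491) = 5.3491%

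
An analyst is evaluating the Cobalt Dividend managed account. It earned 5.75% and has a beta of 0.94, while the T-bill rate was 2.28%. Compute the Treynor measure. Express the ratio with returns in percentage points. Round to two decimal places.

Treynor = (Rp − Rf) / β = (5.75% − 2.28%) / 0.94 = 3.47 / 0.94 = 3.6915

3.69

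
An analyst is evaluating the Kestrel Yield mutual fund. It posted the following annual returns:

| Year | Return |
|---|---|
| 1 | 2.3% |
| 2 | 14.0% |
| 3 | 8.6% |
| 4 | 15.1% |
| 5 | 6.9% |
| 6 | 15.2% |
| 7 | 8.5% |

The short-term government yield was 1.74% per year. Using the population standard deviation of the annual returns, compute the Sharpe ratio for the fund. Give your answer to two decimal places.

Mean return r̄ = 70.60 / 7 = 10.0857%
Σ(r − r̄)² = (2.3 − 10.0857)² + (14 − 10.0857)² + (8.6 − 10.0857)² + … = 142.1086
σ = √[142.1086 / 7] = 4.5057%
Sharpe = (r̄ − rf) / σ = (10.0857 − 1.74) / 4.5057 = 8.3457 / 4.5057 = 1.8523

1.85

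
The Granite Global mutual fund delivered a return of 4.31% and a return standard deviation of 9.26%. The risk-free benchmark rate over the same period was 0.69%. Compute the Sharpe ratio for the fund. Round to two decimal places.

0.39

Sharpe = (Rp − Rf) / σp = (4.31% − 0.69%) / 9.26% = 3.62% / 9.26% = 0.3909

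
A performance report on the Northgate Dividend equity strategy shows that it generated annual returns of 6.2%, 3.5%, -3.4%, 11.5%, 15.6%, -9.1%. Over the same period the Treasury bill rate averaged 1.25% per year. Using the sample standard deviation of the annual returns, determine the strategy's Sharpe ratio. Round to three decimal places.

Mean return μ = 24.30 / 6 = 4.0500%
Sample std dev = √[422.2550 / 5] = 9.1897%
Sharpe = (μ − rf) / σ = (4.0500 − 1.25) / 9.1897 = 2.8000 / 9.1897 = 0.3047

0.305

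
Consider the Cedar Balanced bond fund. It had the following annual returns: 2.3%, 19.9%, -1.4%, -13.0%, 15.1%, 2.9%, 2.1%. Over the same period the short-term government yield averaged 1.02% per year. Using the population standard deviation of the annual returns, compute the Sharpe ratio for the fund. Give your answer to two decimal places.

Mean return μ = 27.90 / 7 = 3.9857%
Population std dev = √[701.8886 / 7] = 10.0135%
Sharpe = (μ − rf) / σ = (3.9857 − 1.02) / 10.0135 = 2.9657 / 10.0135 = 0.2962

0.30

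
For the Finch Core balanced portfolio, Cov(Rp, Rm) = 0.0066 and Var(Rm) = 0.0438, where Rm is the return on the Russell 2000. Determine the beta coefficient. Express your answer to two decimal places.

β = Cov(Rp, Rm) / Var(Rm) = 0.0066 / 0.0438 = 0.1507

0.15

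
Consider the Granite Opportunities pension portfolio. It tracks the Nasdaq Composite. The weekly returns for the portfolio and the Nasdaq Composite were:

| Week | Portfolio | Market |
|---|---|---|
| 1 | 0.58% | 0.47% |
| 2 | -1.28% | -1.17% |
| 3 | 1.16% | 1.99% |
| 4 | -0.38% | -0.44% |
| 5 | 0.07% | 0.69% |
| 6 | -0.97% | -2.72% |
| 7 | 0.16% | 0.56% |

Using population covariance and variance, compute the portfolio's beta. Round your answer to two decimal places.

0.50

r̄p = -0.0943%,  r̄m = -0.0886%
Cov = Σ(rp − r̄p)(rm − r̄m) / 7 = 0.9948
Var(rm) = Σ(rm − r̄m)² / 7 = 1.9824
β = Cov / Var = 0.9948 / 1.9824 = 0.5018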